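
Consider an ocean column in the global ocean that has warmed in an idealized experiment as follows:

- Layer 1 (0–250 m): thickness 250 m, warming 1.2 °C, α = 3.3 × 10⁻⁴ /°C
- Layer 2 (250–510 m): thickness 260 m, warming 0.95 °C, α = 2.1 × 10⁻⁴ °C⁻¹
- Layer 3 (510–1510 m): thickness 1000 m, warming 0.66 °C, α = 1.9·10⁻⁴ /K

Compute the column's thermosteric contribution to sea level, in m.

about 0.276 m

Layer 1: 250 × 3.3×10⁻⁴ × 1.2 = 0.09900 m
260 × 2.1×10⁻⁴ × 0.95 = 0.05187 m
510–1510 m: 1000 × 1.9×10⁻⁴ × 0.66 = 0.12540 m
Δh = 0.09900 + 0.05187 + 0.12540 = 0.27627 m ≈ 0.276 m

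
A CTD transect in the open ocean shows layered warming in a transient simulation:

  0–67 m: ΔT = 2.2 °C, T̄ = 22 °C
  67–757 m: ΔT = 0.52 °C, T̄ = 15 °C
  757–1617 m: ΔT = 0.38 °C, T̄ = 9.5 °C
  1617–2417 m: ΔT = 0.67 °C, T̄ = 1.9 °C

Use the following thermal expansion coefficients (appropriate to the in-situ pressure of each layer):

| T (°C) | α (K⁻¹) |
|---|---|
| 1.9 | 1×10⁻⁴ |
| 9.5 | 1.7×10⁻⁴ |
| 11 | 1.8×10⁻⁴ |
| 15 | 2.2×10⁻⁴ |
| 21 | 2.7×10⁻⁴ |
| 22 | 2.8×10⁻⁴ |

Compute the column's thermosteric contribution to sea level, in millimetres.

229 mm of thermosteric rise

Layer 1 at 22 °C → α = 2.8×10⁻⁴ K⁻¹
Layer 2 at 15 °C → α = 2.2×10⁻⁴ K⁻¹
Layer 3 at 9.5 °C → α = 1.7×10⁻⁴ K⁻¹
Layer 4 at 1.9 °C → α = 1×10⁻⁴ K⁻¹
Layer 1: 2.8×10⁻⁴ × 2.2 × 67 = 0.041272 m
2.2×10⁻⁴ × 0.52 × 690 = 0.078936 m
Layer 3: 860 × 1.7×10⁻⁴ × 0.38 = 0.055556 m
Layer 4: 800 × 0.67 × 1×10⁻⁴ = 0.05360 m
Δh = 0.041272 + 0.078936 + 0.055556 + 0.05360 = 0.229364 m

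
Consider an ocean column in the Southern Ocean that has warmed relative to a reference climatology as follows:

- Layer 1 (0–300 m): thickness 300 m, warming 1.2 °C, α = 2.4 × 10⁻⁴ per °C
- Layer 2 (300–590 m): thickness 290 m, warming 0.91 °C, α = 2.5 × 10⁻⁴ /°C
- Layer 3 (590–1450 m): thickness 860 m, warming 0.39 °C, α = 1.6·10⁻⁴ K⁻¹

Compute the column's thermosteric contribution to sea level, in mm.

Δh = 206 mm

0–300 m: 300 × 2.4×10⁻⁴ × 1.2 = 0.08640 m
300–590 m: 290 × 0.91 × 2.5×10⁻⁴ = 0.065975 m
590–1450 m: 860 × 0.39 × 1.6×10⁻⁴ = 0.053664 m
Δh = 0.08640 + 0.065975 + 0.053664 = 0.206039 m ≈ 206 mm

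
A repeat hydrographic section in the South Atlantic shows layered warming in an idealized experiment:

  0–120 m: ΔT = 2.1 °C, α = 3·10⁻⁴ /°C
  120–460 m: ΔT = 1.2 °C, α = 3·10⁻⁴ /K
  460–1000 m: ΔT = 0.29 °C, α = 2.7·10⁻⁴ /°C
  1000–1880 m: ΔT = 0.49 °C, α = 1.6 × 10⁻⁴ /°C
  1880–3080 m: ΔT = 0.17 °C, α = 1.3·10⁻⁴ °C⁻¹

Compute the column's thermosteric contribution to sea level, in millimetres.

Layer 1: 2.1 × 120 × 3×10⁻⁴ = 0.07560 m
Layer 2: 1.2 × 3×10⁻⁴ × 340 = 0.12240 m
Layer 3: 540 × 0.29 × 2.7×10⁻⁴ = 0.042282 m
0.49 × 880 × 1.6×10⁻⁴ = 0.068992 m
1200 × 0.17 × 1.3×10⁻⁴ = 0.02652 m
Δh = 0.07560 + 0.12240 + 0.042282 + 0.068992 + 0.02652 = 0.335794 m ≈ 336 mm

about 336 mm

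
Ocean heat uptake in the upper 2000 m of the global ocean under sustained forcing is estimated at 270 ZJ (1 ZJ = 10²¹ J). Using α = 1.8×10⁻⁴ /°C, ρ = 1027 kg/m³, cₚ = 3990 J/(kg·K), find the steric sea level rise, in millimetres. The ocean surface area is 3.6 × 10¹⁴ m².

Per unit area: Q = 270×10²¹ / (3.6×10¹⁴) = 7.5×10⁸ J/m²
Δh = αQ/(ρcₚ) = 1.8×10⁻⁴ × 7.5×10⁸ / (1027 × 3990) ≈ 0.032945 m

Δh ≈ 33 mm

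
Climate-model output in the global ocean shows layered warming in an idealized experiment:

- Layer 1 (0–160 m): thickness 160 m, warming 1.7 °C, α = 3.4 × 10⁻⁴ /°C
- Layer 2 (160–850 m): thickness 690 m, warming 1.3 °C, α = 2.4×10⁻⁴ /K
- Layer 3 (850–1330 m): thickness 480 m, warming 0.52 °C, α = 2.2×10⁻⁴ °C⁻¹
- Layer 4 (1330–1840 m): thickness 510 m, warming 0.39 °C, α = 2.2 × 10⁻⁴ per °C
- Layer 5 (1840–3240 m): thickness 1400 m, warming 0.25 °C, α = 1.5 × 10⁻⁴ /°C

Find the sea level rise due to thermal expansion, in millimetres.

459 mm

160 × 3.4×10⁻⁴ × 1.7 = 0.09248 m
Layer 2: 690 × 2.4×10⁻⁴ × 1.3 = 0.21528 m
Layer 3: 2.2×10⁻⁴ × 480 × 0.52 = 0.054912 m
1330–1840 m: 0.39 × 510 × 2.2×10⁻⁴ = 0.043758 m
1840–3240 m: 1400 × 1.5×10⁻⁴ × 0.25 = 0.05250 m
Δh = 0.09248 + 0.21528 + 0.054912 + 0.043758 + 0.05250 = 0.45893 m ≈ 459 mm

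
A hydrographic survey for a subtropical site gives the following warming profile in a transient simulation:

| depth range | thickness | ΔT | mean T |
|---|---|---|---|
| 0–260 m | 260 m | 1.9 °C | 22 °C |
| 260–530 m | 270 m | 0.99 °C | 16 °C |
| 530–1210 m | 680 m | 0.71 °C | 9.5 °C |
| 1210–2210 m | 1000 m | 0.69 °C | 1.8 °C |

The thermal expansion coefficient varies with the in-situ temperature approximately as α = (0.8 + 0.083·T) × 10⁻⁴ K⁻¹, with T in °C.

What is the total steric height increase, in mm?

Layer 1: α = (0.8 + 0.083×22)×10⁻⁴ = 2.626×10⁻⁴ K⁻¹
Layer 2: α = (0.8 + 0.083×16)×10⁻⁴ = 2.128×10⁻⁴ K⁻¹
Layer 3: α = (0.8 + 0.083×9.5)×10⁻⁴ = 1.5885×10⁻⁴ K⁻¹
Layer 4: α = (0.8 + 0.083×1.8)×10⁻⁴ = 0.9494×10⁻⁴ K⁻¹
1.9 × 260 × 2.626×10⁻⁴ = 0.1297244 m
0.99 × 2.128×10⁻⁴ × 270 = 0.05688144 m
1.5885×10⁻⁴ × 680 × 0.71 = 0.07669278 m
0.69 × 1000 × 0.9494×10⁻⁴ = 0.0655086 m
Δh = 0.1297244 + 0.05688144 + 0.07669278 + 0.0655086 = 0.32880722 m

329 mm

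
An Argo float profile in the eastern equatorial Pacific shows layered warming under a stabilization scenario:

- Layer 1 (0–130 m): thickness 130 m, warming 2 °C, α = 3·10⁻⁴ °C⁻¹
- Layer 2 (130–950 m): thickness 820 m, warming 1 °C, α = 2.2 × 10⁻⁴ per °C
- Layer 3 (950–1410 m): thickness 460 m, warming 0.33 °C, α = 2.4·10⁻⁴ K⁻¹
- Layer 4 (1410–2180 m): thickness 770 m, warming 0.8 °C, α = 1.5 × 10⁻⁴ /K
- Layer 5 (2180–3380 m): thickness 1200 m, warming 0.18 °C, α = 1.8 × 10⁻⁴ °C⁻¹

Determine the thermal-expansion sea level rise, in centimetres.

Δh ≈ 42.6 cm

0–130 m: 2 × 3×10⁻⁴ × 130 = 0.07800 m
130–950 m: 2.2×10⁻⁴ × 820 × 1 = 0.18040 m
950–1410 m: 2.4×10⁻⁴ × 0.33 × 460 = 0.036432 m
0.8 × 1.5×10⁻⁴ × 770 = 0.09240 m
1.8×10⁻⁴ × 1200 × 0.18 = 0.03888 m
Δh = 0.07800 + 0.18040 + 0.036432 + 0.09240 + 0.03888 = 0.426112 m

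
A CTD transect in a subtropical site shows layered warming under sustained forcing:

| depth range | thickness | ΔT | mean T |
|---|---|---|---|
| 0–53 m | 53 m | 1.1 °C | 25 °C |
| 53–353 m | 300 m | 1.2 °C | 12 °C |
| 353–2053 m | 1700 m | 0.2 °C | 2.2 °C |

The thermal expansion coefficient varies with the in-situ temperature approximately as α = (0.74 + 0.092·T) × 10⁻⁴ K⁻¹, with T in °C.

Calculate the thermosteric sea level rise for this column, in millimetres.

Layer 1: α = (0.74 + 0.092×25)×10⁻⁴ = 3.04×10⁻⁴ K⁻¹
Layer 2: α = (0.74 + 0.092×12)×10⁻⁴ = 1.844×10⁻⁴ K⁻¹
Layer 3: α = (0.74 + 0.092×2.2)×10⁻⁴ = 0.9424×10⁻⁴ K⁻¹
Layer 1: 53 × 3.04×10⁻⁴ × 1.1 = 0.0177232 m
1.2 × 300 × 1.844×10⁻⁴ = 0.066384 m
Layer 3: 0.2 × 0.9424×10⁻⁴ × 1700 = 0.0320416 m
Δh = 0.0177232 + 0.066384 + 0.0320416 = 0.1161488 m ≈ 116 mm

116 mm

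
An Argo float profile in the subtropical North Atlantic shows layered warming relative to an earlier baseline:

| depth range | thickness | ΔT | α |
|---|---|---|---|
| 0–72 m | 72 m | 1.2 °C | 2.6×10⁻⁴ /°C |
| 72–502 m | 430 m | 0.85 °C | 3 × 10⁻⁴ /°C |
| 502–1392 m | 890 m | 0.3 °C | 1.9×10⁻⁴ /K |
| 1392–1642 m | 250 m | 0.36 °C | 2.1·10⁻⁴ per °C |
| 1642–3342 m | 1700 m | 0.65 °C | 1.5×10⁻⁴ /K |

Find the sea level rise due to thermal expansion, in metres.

about 0.367 m

Layer 1: 1.2 × 72 × 2.6×10⁻⁴ = 0.022464 m
72–502 m: 430 × 0.85 × 3×10⁻⁴ = 0.10965 m
Layer 3: 0.3 × 890 × 1.9×10⁻⁴ = 0.05073 m
1392–1642 m: 0.36 × 2.1×10⁻⁴ × 250 = 0.01890 m
1642–3342 m: 1700 × 0.65 × 1.5×10⁻⁴ = 0.16575 m
Δh = 0.022464 + 0.10965 + 0.05073 + 0.01890 + 0.16575 = 0.367494 m ≈ 0.367 m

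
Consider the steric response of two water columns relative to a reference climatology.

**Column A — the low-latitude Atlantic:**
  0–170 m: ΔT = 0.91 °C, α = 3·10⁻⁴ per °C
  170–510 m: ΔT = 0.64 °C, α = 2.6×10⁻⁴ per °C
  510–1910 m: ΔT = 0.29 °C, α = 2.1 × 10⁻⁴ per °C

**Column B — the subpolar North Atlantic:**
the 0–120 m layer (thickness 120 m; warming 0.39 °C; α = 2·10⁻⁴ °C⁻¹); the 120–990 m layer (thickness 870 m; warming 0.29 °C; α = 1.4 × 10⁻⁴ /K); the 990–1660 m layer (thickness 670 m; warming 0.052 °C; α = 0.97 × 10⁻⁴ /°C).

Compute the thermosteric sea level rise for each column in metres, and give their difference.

Δh_A ≈ 0.19 m, Δh_B ≈ 0.048 m; difference ≈ 0.14 m

A Layer 1: 0.91 × 3×10⁻⁴ × 170 = 0.04641 m
A 170–510 m: 2.6×10⁻⁴ × 340 × 0.64 = 0.056576 m
A Layer 3: 2.1×10⁻⁴ × 0.29 × 1400 = 0.08526 m
A total: 0.188246 m
B 2×10⁻⁴ × 0.39 × 120 = 0.00936 m
B 120–990 m: 1.4×10⁻⁴ × 0.29 × 870 = 0.035322 m
B 990–1660 m: 670 × 0.052 × 0.97×10⁻⁴ = 0.00337948 m
B total: 0.04806148 m
Difference: 0.188246 − 0.04806148 = 0.14018452 m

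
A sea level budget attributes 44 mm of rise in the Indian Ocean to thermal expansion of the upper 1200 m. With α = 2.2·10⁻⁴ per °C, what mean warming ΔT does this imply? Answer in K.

ΔT ≈ 0.167 K

ΔT = Δh/(αH) = 0.044 / (2.2×10⁻⁴ × 1200) ≈ 0.1667 K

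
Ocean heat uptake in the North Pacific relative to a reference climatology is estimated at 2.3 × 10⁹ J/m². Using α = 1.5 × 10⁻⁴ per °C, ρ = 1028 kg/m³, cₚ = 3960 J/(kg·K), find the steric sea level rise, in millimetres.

Δh = αQ/(ρcₚ) = 1.5×10⁻⁴ × 2.3×10⁹ / (1028 × 3960) ≈ 0.084748 m

about 84.7 mm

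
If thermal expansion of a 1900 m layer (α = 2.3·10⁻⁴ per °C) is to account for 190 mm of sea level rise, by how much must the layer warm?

ΔT = Δh/(αH) = 0.19 / (2.3×10⁻⁴ × 1900) ≈ 0.4348 K

0.435 K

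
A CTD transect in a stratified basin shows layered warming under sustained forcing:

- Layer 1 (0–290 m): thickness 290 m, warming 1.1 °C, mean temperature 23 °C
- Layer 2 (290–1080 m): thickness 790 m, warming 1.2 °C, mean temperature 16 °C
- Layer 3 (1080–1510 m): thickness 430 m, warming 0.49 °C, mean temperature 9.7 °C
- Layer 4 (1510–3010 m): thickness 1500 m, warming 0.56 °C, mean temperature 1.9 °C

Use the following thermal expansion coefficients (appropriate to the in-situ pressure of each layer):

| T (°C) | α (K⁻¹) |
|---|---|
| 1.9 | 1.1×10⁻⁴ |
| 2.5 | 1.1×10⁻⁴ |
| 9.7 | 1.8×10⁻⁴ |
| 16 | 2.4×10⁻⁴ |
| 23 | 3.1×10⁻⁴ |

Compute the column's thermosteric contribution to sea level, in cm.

45.7 cm of thermosteric rise

Layer 1 at 23 °C → α = 3.1×10⁻⁴ K⁻¹
Layer 2 at 16 °C → α = 2.4×10⁻⁴ K⁻¹
Layer 3 at 9.7 °C → α = 1.8×10⁻⁴ K⁻¹
Layer 4 at 1.9 °C → α = 1.1×10⁻⁴ K⁻¹
Layer 1: 290 × 1.1 × 3.1×10⁻⁴ = 0.09889 m
290–1080 m: 790 × 1.2 × 2.4×10⁻⁴ = 0.22752 m
430 × 0.49 × 1.8×10⁻⁴ = 0.037926 m
1510–3010 m: 1.1×10⁻⁴ × 0.56 × 1500 = 0.09240 m
Δh = 0.09889 + 0.22752 + 0.037926 + 0.09240 = 0.456736 m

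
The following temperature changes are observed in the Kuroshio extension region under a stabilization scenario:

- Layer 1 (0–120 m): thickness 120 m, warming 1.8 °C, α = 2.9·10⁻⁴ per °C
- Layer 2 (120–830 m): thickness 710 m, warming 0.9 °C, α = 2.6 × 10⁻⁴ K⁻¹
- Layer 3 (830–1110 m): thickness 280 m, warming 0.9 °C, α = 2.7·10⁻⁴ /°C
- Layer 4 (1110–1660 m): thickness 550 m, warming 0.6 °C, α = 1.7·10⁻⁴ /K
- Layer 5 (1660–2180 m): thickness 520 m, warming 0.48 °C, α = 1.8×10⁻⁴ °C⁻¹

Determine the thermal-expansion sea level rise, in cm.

Δh ≈ 40 cm

1.8 × 2.9×10⁻⁴ × 120 = 0.06264 m
120–830 m: 2.6×10⁻⁴ × 0.9 × 710 = 0.16614 m
0.9 × 2.7×10⁻⁴ × 280 = 0.06804 m
0.6 × 1.7×10⁻⁴ × 550 = 0.05610 m
1660–2180 m: 520 × 1.8×10⁻⁴ × 0.48 = 0.044928 m
Δh = 0.06264 + 0.16614 + 0.06804 + 0.05610 + 0.044928 = 0.397848 m ≈ 40 cm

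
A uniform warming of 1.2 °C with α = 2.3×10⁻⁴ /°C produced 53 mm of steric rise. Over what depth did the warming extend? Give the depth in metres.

H = Δh/(αΔT) = 0.053 / (2.3×10⁻⁴ × 1.2) ≈ 192.0 m

H ≈ 192 m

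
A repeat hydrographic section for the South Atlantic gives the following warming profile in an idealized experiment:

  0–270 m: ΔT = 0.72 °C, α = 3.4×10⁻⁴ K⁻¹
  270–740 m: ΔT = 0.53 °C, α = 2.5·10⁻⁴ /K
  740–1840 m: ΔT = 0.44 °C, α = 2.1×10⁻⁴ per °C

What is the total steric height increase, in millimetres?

Δh = 230 mm

0–270 m: 0.72 × 3.4×10⁻⁴ × 270 = 0.066096 m
Layer 2: 2.5×10⁻⁴ × 470 × 0.53 = 0.062275 m
740–1840 m: 0.44 × 1100 × 2.1×10⁻⁴ = 0.10164 m
Δh = 0.066096 + 0.062275 + 0.10164 = 0.230011 m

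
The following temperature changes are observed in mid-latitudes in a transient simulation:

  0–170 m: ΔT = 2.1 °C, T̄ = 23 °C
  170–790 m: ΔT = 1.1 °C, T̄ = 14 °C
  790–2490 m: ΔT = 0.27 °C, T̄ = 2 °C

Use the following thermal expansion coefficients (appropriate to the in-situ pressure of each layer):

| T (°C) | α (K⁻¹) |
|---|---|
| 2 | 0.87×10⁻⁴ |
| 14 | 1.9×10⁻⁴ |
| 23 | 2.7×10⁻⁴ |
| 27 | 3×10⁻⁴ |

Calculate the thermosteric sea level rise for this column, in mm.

Layer 1 at 23 °C → α = 2.7×10⁻⁴ K⁻¹
Layer 2 at 14 °C → α = 1.9×10⁻⁴ K⁻¹
Layer 3 at 2 °C → α = 0.87×10⁻⁴ K⁻¹
Layer 1: 170 × 2.7×10⁻⁴ × 2.1 = 0.09639 m
1.1 × 620 × 1.9×10⁻⁴ = 0.12958 m
0.87×10⁻⁴ × 0.27 × 1700 = 0.039933 m
Δh = 0.09639 + 0.12958 + 0.039933 = 0.265903 m

270 mm of thermosteric rise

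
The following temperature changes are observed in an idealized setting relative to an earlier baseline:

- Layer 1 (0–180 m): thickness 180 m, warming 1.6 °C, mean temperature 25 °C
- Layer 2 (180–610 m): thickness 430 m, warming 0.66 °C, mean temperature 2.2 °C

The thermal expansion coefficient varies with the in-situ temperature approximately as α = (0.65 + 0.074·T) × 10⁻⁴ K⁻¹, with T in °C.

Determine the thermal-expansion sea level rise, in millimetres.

Layer 1: α = (0.65 + 0.074×25)×10⁻⁴ = 2.5×10⁻⁴ K⁻¹
Layer 2: α = (0.65 + 0.074×2.2)×10⁻⁴ = 0.8128×10⁻⁴ K⁻¹
0–180 m: 2.5×10⁻⁴ × 1.6 × 180 = 0.07200 m
0.8128×10⁻⁴ × 430 × 0.66 = 0.023067264 m
Δh = 0.07200 + 0.023067264 = 0.095067264 m

Δh = 95.1 mm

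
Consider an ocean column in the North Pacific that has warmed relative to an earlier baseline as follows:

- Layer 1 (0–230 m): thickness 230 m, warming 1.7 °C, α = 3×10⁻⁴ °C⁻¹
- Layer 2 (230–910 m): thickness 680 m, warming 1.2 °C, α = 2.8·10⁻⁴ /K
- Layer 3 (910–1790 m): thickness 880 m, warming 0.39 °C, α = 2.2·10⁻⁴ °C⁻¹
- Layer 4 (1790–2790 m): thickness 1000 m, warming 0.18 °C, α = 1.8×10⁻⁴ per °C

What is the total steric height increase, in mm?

Δh = 450 mm

1.7 × 3×10⁻⁴ × 230 = 0.11730 m
1.2 × 680 × 2.8×10⁻⁴ = 0.22848 m
880 × 0.39 × 2.2×10⁻⁴ = 0.075504 m
1790–2790 m: 0.18 × 1.8×10⁻⁴ × 1000 = 0.03240 m
Δh = 0.11730 + 0.22848 + 0.075504 + 0.03240 = 0.453684 m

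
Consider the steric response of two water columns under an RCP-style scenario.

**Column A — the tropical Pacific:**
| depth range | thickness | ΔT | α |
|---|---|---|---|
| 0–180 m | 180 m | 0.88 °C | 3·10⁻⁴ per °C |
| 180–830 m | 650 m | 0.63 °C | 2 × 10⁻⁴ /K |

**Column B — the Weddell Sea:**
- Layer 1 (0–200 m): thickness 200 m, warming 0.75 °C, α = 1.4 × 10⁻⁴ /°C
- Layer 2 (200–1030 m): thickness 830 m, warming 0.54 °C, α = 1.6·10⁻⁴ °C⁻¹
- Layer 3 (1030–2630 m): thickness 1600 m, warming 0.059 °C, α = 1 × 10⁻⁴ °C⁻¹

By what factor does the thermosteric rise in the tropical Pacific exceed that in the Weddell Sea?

≈ 1.3×

A Layer 1: 180 × 0.88 × 3×10⁻⁴ = 0.04752 m
A Layer 2: 0.63 × 2×10⁻⁴ × 650 = 0.08190 m
A total: 0.12942 m
B 0.75 × 200 × 1.4×10⁻⁴ = 0.02100 m
B Layer 2: 830 × 1.6×10⁻⁴ × 0.54 = 0.071712 m
B 1030–2630 m: 1×10⁻⁴ × 1600 × 0.059 = 0.00944 m
B total: 0.102152 m
Ratio: 0.12942 / 0.102152 ≈ 1.267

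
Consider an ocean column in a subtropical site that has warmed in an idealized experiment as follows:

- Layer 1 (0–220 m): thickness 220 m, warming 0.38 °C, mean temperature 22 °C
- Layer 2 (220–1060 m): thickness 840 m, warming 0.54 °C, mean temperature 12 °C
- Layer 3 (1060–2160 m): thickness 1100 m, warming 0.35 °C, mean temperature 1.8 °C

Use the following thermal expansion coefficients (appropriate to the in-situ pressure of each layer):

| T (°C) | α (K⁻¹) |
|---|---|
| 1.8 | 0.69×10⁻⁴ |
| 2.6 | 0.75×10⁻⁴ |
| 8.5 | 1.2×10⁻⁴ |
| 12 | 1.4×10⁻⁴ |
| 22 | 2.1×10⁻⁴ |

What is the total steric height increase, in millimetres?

Δh ≈ 108 mm

Layer 1 at 22 °C → α = 2.1×10⁻⁴ K⁻¹
Layer 2 at 12 °C → α = 1.4×10⁻⁴ K⁻¹
Layer 3 at 1.8 °C → α = 0.69×10⁻⁴ K⁻¹
2.1×10⁻⁴ × 0.38 × 220 = 0.017556 m
1.4×10⁻⁴ × 0.54 × 840 = 0.063504 m
Layer 3: 0.35 × 1100 × 0.69×10⁻⁴ = 0.026565 m
Δh = 0.017556 + 0.063504 + 0.026565 = 0.107625 m ≈ 108 mm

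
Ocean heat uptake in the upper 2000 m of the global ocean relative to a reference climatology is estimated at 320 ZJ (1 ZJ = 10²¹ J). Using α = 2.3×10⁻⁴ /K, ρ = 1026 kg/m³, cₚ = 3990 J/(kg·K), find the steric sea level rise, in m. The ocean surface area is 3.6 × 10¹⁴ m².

Per unit area: Q = 320×10²¹ / (3.6×10¹⁴) ≈ 8.889×10⁸ J/m²
Δh = αQ/(ρcₚ) = 2.3×10⁻⁴ × 8.889×10⁸ / (1026 × 3990) ≈ 0.049941 m

Δh ≈ 0.0499 m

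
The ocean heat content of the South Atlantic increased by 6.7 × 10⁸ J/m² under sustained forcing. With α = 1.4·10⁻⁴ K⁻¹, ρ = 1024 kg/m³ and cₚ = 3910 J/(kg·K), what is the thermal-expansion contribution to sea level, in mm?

Δh = αQ/(ρcₚ) = 1.4×10⁻⁴ × 6.7×10⁸ / (1024 × 3910) ≈ 0.023428 m

Δh ≈ 23 mm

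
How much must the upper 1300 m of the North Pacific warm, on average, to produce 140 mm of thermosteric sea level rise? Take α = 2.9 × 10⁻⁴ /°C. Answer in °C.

0.371 °C

ΔT = Δh/(αH) = 0.14 / (2.9×10⁻⁴ × 1300) ≈ 0.3714 °C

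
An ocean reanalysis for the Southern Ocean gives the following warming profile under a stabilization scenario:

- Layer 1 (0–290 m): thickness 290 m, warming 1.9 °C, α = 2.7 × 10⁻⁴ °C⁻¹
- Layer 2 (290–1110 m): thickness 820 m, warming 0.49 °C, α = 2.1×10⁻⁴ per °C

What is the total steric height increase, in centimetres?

0–290 m: 290 × 1.9 × 2.7×10⁻⁴ = 0.14877 m
290–1110 m: 2.1×10⁻⁴ × 0.49 × 820 = 0.084378 m
Δh = 0.14877 + 0.084378 = 0.233148 m

Δh ≈ 23.3 cm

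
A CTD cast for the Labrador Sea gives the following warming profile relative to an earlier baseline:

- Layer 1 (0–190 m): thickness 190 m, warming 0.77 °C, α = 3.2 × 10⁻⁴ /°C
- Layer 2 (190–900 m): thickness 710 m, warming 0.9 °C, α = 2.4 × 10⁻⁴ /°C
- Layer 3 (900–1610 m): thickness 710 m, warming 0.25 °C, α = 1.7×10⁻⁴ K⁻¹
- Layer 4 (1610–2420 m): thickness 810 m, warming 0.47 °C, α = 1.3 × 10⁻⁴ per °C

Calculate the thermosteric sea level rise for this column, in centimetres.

3.2×10⁻⁴ × 0.77 × 190 = 0.046816 m
190–900 m: 710 × 0.9 × 2.4×10⁻⁴ = 0.15336 m
900–1610 m: 0.25 × 1.7×10⁻⁴ × 710 = 0.030175 m
1610–2420 m: 1.3×10⁻⁴ × 0.47 × 810 = 0.049491 m
Δh = 0.046816 + 0.15336 + 0.030175 + 0.049491 = 0.279842 m ≈ 28.0 cm

Δh ≈ 28.0 cm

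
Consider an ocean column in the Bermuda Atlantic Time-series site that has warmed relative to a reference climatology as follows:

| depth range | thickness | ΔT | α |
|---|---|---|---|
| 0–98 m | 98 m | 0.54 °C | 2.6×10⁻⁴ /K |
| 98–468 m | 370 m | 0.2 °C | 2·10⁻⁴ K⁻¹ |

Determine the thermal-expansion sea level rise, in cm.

Layer 1: 98 × 2.6×10⁻⁴ × 0.54 = 0.0137592 m
98–468 m: 0.2 × 2×10⁻⁴ × 370 = 0.01480 m
Δh = 0.0137592 + 0.01480 = 0.0285592 m

2.86 cm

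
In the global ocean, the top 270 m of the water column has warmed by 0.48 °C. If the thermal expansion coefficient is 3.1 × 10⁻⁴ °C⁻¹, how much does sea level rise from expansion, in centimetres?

Δh = αΔT·H = 3.1×10⁻⁴ × 0.48 × 270 = 0.040176 m

Δh ≈ 4.02 cm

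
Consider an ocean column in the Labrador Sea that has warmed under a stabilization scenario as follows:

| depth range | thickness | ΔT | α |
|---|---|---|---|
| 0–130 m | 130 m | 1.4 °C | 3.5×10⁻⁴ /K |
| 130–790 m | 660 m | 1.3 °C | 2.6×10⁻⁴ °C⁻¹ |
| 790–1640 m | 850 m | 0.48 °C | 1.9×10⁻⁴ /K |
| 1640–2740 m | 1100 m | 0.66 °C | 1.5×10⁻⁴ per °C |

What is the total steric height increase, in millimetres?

3.5×10⁻⁴ × 130 × 1.4 = 0.06370 m
130–790 m: 660 × 2.6×10⁻⁴ × 1.3 = 0.22308 m
850 × 0.48 × 1.9×10⁻⁴ = 0.07752 m
1640–2740 m: 1100 × 0.66 × 1.5×10⁻⁴ = 0.10890 m
Δh = 0.06370 + 0.22308 + 0.07752 + 0.10890 = 0.47320 m ≈ 473 mm

about 473 mm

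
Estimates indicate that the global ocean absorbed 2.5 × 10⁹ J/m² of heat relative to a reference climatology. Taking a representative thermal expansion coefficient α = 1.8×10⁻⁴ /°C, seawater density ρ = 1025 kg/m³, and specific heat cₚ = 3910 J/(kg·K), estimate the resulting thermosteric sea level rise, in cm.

Δh ≈ 11.2 cm

Δh = αQ/(ρcₚ) = 1.8×10⁻⁴ × 2.5×10⁹ / (1025 × 3910) ≈ 0.11228 m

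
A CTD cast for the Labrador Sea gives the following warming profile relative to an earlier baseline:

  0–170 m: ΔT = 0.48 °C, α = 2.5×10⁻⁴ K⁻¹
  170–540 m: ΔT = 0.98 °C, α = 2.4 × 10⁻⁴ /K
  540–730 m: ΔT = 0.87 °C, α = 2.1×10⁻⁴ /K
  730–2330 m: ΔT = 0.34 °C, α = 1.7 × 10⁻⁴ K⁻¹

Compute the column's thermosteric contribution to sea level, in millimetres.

Layer 1: 170 × 0.48 × 2.5×10⁻⁴ = 0.02040 m
Layer 2: 2.4×10⁻⁴ × 370 × 0.98 = 0.087024 m
540–730 m: 0.87 × 2.1×10⁻⁴ × 190 = 0.034713 m
730–2330 m: 1600 × 0.34 × 1.7×10⁻⁴ = 0.09248 m
Δh = 0.02040 + 0.087024 + 0.034713 + 0.09248 = 0.234617 m

about 235 mm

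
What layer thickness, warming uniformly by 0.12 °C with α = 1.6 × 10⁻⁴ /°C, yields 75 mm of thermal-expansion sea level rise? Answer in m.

H = Δh/(αΔT) = 0.075 / (1.6×10⁻⁴ × 0.12) ≈ 3906 m

about 3900 m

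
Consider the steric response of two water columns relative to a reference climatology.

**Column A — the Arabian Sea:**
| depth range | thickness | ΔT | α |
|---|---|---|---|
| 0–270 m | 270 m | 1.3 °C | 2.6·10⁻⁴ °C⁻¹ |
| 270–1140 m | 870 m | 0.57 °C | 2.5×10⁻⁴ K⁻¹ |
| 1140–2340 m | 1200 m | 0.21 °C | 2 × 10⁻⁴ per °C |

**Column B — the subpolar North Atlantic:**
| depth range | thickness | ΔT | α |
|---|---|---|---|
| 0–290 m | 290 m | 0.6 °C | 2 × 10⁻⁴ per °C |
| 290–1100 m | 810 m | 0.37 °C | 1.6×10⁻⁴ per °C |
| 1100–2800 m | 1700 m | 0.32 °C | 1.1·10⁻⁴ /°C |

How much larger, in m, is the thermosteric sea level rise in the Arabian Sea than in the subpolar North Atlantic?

0.123 m larger

A Layer 1: 270 × 1.3 × 2.6×10⁻⁴ = 0.09126 m
A 270–1140 m: 870 × 0.57 × 2.5×10⁻⁴ = 0.123975 m
A Layer 3: 0.21 × 1200 × 2×10⁻⁴ = 0.05040 m
A total: 0.265635 m
B 290 × 2×10⁻⁴ × 0.6 = 0.03480 m
B 290–1100 m: 0.37 × 810 × 1.6×10⁻⁴ = 0.047952 m
B 1100–2800 m: 1.1×10⁻⁴ × 0.32 × 1700 = 0.05984 m
B total: 0.142592 m
Difference: 0.265635 − 0.142592 = 0.123043 m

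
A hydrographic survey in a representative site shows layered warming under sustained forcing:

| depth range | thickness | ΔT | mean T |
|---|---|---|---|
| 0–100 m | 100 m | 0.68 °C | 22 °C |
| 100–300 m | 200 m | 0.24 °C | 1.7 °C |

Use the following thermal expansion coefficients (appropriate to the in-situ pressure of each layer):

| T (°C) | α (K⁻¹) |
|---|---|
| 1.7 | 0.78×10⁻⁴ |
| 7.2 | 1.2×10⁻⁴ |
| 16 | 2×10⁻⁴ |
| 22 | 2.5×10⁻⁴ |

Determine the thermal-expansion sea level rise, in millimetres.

20.7 mm of thermosteric rise

Layer 1 at 22 °C → α = 2.5×10⁻⁴ K⁻¹
Layer 2 at 1.7 °C → α = 0.78×10⁻⁴ K⁻¹
Layer 1: 0.68 × 100 × 2.5×10⁻⁴ = 0.01700 m
200 × 0.78×10⁻⁴ × 0.24 = 0.003744 m
Δh = 0.01700 + 0.003744 = 0.020744 m ≈ 20.7 mm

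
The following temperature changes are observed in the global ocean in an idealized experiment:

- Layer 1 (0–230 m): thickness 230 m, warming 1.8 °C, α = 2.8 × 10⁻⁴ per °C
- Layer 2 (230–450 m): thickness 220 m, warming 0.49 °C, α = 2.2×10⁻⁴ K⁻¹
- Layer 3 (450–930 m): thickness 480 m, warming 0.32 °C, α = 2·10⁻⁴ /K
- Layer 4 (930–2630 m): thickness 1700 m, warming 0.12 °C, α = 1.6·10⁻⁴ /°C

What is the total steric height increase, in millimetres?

about 200 mm

2.8×10⁻⁴ × 1.8 × 230 = 0.11592 m
220 × 2.2×10⁻⁴ × 0.49 = 0.023716 m
Layer 3: 0.32 × 480 × 2×10⁻⁴ = 0.03072 m
Layer 4: 1.6×10⁻⁴ × 1700 × 0.12 = 0.03264 m
Δh = 0.11592 + 0.023716 + 0.03072 + 0.03264 = 0.202996 m ≈ 200 mm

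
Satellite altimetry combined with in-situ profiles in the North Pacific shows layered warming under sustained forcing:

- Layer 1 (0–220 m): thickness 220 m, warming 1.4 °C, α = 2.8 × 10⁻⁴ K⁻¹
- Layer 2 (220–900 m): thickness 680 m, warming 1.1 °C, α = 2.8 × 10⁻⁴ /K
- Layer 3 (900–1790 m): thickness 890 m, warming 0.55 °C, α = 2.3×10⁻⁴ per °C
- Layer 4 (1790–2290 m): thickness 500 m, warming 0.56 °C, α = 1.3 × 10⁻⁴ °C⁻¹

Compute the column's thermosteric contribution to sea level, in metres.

0–220 m: 1.4 × 2.8×10⁻⁴ × 220 = 0.08624 m
Layer 2: 680 × 1.1 × 2.8×10⁻⁴ = 0.20944 m
Layer 3: 890 × 0.55 × 2.3×10⁻⁴ = 0.112585 m
500 × 1.3×10⁻⁴ × 0.56 = 0.03640 m
Δh = 0.08624 + 0.20944 + 0.112585 + 0.03640 = 0.444665 m

Δh = 0.445 m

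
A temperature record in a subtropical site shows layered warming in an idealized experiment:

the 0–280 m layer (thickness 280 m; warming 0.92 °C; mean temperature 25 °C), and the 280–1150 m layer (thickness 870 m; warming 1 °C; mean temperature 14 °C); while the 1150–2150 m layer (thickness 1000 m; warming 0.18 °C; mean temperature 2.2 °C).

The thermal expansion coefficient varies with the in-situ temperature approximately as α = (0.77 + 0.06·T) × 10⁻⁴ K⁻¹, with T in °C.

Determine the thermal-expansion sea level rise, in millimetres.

about 215 mm

Layer 1: α = (0.77 + 0.06×25)×10⁻⁴ = 2.27×10⁻⁴ K⁻¹
Layer 2: α = (0.77 + 0.06×14)×10⁻⁴ = 1.61×10⁻⁴ K⁻¹
Layer 3: α = (0.77 + 0.06×2.2)×10⁻⁴ = 0.902×10⁻⁴ K⁻¹
Layer 1: 2.27×10⁻⁴ × 280 × 0.92 = 0.0584752 m
1 × 1.61×10⁻⁴ × 870 = 0.14007 m
1150–2150 m: 0.18 × 1000 × 0.902×10⁻⁴ = 0.016236 m
Δh = 0.0584752 + 0.14007 + 0.016236 = 0.2147812 m ≈ 215 mm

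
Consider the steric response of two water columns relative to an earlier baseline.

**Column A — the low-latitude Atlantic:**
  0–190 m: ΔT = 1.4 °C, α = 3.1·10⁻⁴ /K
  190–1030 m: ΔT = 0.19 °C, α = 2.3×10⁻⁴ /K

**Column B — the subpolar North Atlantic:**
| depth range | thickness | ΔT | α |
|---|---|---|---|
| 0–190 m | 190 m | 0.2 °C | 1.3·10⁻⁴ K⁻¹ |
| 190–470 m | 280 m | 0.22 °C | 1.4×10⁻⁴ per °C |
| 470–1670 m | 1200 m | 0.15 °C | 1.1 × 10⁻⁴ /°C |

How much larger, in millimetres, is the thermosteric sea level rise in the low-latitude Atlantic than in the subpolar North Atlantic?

86 mm

A 0–190 m: 3.1×10⁻⁴ × 190 × 1.4 = 0.08246 m
A 190–1030 m: 840 × 0.19 × 2.3×10⁻⁴ = 0.036708 m
A total: 0.119168 m
B 0–190 m: 0.2 × 1.3×10⁻⁴ × 190 = 0.00494 m
B 190–470 m: 0.22 × 280 × 1.4×10⁻⁴ = 0.008624 m
B Layer 3: 1.1×10⁻⁴ × 0.15 × 1200 = 0.01980 m
B total: 0.033364 m
Difference: 0.119168 − 0.033364 = 0.085804 m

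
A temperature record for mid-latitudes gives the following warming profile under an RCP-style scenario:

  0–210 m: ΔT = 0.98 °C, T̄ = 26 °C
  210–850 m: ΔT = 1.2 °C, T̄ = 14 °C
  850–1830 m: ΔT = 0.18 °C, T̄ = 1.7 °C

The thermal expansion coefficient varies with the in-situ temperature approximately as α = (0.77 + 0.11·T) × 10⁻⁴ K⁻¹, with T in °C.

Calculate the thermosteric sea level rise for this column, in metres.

Δh ≈ 0.269 m

Layer 1: α = (0.77 + 0.11×26)×10⁻⁴ = 3.63×10⁻⁴ K⁻¹
Layer 2: α = (0.77 + 0.11×14)×10⁻⁴ = 2.31×10⁻⁴ K⁻¹
Layer 3: α = (0.77 + 0.11×1.7)×10⁻⁴ = 0.957×10⁻⁴ K⁻¹
0–210 m: 210 × 0.98 × 3.63×10⁻⁴ = 0.0747054 m
Layer 2: 2.31×10⁻⁴ × 1.2 × 640 = 0.177408 m
850–1830 m: 980 × 0.18 × 0.957×10⁻⁴ = 0.01688148 m
Δh = 0.0747054 + 0.177408 + 0.01688148 = 0.26899488 m ≈ 0.269 m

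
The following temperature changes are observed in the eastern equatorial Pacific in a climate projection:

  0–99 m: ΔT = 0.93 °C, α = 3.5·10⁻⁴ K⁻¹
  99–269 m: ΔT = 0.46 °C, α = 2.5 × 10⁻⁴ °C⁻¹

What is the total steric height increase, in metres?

0–99 m: 3.5×10⁻⁴ × 0.93 × 99 = 0.0322245 m
Layer 2: 0.46 × 2.5×10⁻⁴ × 170 = 0.01955 m
Δh = 0.0322245 + 0.01955 = 0.0517745 m ≈ 0.052 m

about 0.052 m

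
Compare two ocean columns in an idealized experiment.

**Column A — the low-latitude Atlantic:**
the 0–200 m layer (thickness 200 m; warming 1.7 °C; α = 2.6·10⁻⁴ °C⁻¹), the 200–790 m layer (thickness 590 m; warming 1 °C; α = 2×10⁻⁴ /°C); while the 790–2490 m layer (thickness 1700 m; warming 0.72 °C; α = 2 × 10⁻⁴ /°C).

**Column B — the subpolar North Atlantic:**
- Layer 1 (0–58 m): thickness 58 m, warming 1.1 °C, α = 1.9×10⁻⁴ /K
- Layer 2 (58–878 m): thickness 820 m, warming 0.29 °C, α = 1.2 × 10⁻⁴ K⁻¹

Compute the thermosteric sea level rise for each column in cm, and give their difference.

A Layer 1: 2.6×10⁻⁴ × 1.7 × 200 = 0.08840 m
A 1 × 2×10⁻⁴ × 590 = 0.11800 m
A 1700 × 0.72 × 2×10⁻⁴ = 0.24480 m
A total: 0.45120 m
B 0–58 m: 1.9×10⁻⁴ × 58 × 1.1 = 0.012122 m
B 58–878 m: 1.2×10⁻⁴ × 820 × 0.29 = 0.028536 m
B total: 0.040658 m
Difference: 0.45120 − 0.040658 = 0.410542 m

Δh_A ≈ 45.1 cm, Δh_B ≈ 4.07 cm; difference ≈ 41.1 cm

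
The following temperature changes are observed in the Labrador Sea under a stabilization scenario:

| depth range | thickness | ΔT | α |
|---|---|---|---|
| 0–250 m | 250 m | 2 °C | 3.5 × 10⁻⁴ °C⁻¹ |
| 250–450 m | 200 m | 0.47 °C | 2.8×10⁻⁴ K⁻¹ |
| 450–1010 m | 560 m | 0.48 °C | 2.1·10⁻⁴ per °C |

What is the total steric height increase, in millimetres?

250 × 3.5×10⁻⁴ × 2 = 0.17500 m
0.47 × 2.8×10⁻⁴ × 200 = 0.02632 m
Layer 3: 2.1×10⁻⁴ × 560 × 0.48 = 0.056448 m
Δh = 0.17500 + 0.02632 + 0.056448 = 0.257768 m ≈ 260 mm

260 mm of thermosteric rise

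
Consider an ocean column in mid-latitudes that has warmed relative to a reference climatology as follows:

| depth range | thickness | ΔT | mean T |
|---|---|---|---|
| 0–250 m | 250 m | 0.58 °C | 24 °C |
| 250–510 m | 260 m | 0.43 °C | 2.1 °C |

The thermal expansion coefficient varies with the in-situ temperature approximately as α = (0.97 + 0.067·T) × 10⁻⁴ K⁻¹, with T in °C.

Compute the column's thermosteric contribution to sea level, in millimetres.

Layer 1: α = (0.97 + 0.067×24)×10⁻⁴ = 2.578×10⁻⁴ K⁻¹
Layer 2: α = (0.97 + 0.067×2.1)×10⁻⁴ = 1.1107×10⁻⁴ K⁻¹
2.578×10⁻⁴ × 0.58 × 250 = 0.037381 m
250–510 m: 260 × 1.1107×10⁻⁴ × 0.43 = 0.012417626 m
Δh = 0.037381 + 0.012417626 = 0.049798626 m ≈ 49.8 mm

Δh = 49.8 mm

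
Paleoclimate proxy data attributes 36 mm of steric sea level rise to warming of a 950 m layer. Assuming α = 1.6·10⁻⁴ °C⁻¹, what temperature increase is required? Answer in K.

about 0.237 K

ΔT = Δh/(αH) = 0.036 / (1.6×10⁻⁴ × 950) ≈ 0.2368 K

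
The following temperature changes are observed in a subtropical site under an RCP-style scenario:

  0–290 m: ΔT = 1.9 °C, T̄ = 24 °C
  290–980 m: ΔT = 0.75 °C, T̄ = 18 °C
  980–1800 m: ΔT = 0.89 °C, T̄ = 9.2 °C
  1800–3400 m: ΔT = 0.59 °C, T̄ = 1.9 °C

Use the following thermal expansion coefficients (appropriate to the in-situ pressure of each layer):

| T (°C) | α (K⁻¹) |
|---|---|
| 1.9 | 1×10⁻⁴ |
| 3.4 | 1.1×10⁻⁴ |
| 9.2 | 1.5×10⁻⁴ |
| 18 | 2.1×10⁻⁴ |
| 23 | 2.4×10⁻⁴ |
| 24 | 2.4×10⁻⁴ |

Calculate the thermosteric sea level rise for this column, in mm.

about 445 mm

Layer 1 at 24 °C → α = 2.4×10⁻⁴ K⁻¹
Layer 2 at 18 °C → α = 2.1×10⁻⁴ K⁻¹
Layer 3 at 9.2 °C → α = 1.5×10⁻⁴ K⁻¹
Layer 4 at 1.9 °C → α = 1×10⁻⁴ K⁻¹
0–290 m: 1.9 × 2.4×10⁻⁴ × 290 = 0.13224 m
0.75 × 690 × 2.1×10⁻⁴ = 0.108675 m
980–1800 m: 1.5×10⁻⁴ × 0.89 × 820 = 0.10947 m
1800–3400 m: 0.59 × 1600 × 1×10⁻⁴ = 0.09440 m
Δh = 0.13224 + 0.108675 + 0.10947 + 0.09440 = 0.444785 m ≈ 445 mm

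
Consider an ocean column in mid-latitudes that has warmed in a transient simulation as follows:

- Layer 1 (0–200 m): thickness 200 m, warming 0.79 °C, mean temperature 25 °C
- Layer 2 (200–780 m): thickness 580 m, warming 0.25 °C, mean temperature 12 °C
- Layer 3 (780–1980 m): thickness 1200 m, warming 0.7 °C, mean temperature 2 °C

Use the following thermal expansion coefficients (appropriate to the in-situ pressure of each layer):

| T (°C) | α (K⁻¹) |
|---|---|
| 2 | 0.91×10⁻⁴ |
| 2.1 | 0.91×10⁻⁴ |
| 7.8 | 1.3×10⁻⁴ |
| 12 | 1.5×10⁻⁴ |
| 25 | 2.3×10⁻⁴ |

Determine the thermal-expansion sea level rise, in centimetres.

Layer 1 at 25 °C → α = 2.3×10⁻⁴ K⁻¹
Layer 2 at 12 °C → α = 1.5×10⁻⁴ K⁻¹
Layer 3 at 2 °C → α = 0.91×10⁻⁴ K⁻¹
Layer 1: 200 × 2.3×10⁻⁴ × 0.79 = 0.03634 m
Layer 2: 0.25 × 1.5×10⁻⁴ × 580 = 0.02175 m
0.7 × 0.91×10⁻⁴ × 1200 = 0.07644 m
Δh = 0.03634 + 0.02175 + 0.07644 = 0.13453 m ≈ 13.5 cm

Δh = 13.5 cm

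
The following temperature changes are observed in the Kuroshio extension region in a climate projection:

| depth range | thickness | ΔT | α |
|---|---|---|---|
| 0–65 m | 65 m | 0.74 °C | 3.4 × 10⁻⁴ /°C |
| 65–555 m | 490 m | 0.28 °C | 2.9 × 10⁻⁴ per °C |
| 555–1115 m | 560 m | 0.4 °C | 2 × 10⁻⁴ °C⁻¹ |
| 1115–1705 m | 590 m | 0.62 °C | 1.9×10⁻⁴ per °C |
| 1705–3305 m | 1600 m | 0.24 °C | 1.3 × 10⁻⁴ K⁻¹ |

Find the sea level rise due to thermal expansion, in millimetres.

0–65 m: 0.74 × 3.4×10⁻⁴ × 65 = 0.016354 m
2.9×10⁻⁴ × 490 × 0.28 = 0.039788 m
555–1115 m: 2×10⁻⁴ × 0.4 × 560 = 0.04480 m
1115–1705 m: 590 × 0.62 × 1.9×10⁻⁴ = 0.069502 m
Layer 5: 1.3×10⁻⁴ × 1600 × 0.24 = 0.04992 m
Δh = 0.016354 + 0.039788 + 0.04480 + 0.069502 + 0.04992 = 0.220364 m ≈ 220 mm

Δh = 220 mm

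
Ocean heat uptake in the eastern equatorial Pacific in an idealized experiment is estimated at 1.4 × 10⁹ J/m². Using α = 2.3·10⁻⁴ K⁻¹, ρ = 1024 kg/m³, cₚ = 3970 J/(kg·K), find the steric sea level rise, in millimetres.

Δh = αQ/(ρcₚ) = 2.3×10⁻⁴ × 1.4×10⁹ / (1024 × 3970) ≈ 0.079207 m

Δh ≈ 79.2 mm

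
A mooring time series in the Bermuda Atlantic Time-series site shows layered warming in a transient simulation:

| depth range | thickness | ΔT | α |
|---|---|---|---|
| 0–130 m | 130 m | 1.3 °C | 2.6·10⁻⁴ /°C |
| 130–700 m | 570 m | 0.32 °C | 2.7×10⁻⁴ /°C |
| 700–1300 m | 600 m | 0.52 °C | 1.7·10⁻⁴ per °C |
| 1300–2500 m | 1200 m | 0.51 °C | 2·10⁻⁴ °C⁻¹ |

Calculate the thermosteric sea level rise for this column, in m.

2.6×10⁻⁴ × 1.3 × 130 = 0.04394 m
Layer 2: 0.32 × 2.7×10⁻⁴ × 570 = 0.049248 m
Layer 3: 0.52 × 1.7×10⁻⁴ × 600 = 0.05304 m
1300–2500 m: 1200 × 2×10⁻⁴ × 0.51 = 0.12240 m
Δh = 0.04394 + 0.049248 + 0.05304 + 0.12240 = 0.268628 m ≈ 0.269 m

Δh ≈ 0.269 m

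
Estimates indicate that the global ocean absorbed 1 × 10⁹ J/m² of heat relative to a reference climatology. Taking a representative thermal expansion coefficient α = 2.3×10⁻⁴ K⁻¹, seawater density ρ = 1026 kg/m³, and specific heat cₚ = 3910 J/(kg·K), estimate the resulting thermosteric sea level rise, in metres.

Δh = αQ/(ρcₚ) = 2.3×10⁻⁴ × 1×10⁹ / (1026 × 3910) ≈ 0.057333 m

0.0573 m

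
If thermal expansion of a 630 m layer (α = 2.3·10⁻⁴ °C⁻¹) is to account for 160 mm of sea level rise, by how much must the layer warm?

1.1 °C

ΔT = Δh/(αH) = 0.16 / (2.3×10⁻⁴ × 630) ≈ 1.104 °C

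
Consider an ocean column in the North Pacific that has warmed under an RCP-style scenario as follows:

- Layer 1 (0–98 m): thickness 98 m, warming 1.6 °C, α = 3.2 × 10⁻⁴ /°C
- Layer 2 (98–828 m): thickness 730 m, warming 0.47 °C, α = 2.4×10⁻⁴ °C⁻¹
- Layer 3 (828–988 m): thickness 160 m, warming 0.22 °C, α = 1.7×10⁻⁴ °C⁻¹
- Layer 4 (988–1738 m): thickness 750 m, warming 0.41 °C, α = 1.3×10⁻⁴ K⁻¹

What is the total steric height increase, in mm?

about 178 mm

Layer 1: 3.2×10⁻⁴ × 1.6 × 98 = 0.050176 m
98–828 m: 2.4×10⁻⁴ × 730 × 0.47 = 0.082344 m
160 × 1.7×10⁻⁴ × 0.22 = 0.005984 m
988–1738 m: 750 × 1.3×10⁻⁴ × 0.41 = 0.039975 m
Δh = 0.050176 + 0.082344 + 0.005984 + 0.039975 = 0.178479 m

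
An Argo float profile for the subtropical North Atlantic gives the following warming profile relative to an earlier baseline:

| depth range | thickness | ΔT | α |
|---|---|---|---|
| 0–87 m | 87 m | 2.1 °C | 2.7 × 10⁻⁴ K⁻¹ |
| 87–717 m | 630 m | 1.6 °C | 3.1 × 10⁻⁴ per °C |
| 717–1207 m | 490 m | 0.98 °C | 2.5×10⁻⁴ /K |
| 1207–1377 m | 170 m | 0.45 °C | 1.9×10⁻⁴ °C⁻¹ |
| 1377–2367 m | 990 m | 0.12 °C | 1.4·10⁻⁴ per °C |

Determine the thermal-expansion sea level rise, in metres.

about 0.51 m

0–87 m: 87 × 2.1 × 2.7×10⁻⁴ = 0.049329 m
87–717 m: 3.1×10⁻⁴ × 1.6 × 630 = 0.31248 m
Layer 3: 2.5×10⁻⁴ × 0.98 × 490 = 0.12005 m
1.9×10⁻⁴ × 0.45 × 170 = 0.014535 m
990 × 1.4×10⁻⁴ × 0.12 = 0.016632 m
Δh = 0.049329 + 0.31248 + 0.12005 + 0.014535 + 0.016632 = 0.513026 m ≈ 0.51 m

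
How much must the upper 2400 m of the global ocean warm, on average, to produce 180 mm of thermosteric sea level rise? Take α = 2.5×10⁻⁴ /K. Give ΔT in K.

ΔT ≈ 0.300 K

ΔT = Δh/(αH) = 0.18 / (2.5×10⁻⁴ × 2400) = 0.3000 K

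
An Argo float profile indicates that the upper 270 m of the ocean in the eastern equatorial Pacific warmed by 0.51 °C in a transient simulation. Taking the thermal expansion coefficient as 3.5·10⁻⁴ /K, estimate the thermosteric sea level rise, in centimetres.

Δh = αΔT·H = 3.5×10⁻⁴ × 0.51 × 270 = 0.048195 m

about 4.8 cm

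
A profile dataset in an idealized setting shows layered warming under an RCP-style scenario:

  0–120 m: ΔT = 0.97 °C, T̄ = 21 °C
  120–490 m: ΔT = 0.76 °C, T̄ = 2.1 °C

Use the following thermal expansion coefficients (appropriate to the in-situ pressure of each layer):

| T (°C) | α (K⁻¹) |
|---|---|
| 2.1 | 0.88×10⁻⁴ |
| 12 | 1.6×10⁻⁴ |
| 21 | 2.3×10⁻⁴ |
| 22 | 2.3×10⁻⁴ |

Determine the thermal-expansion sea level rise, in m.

Δh ≈ 0.0515 m

Layer 1 at 21 °C → α = 2.3×10⁻⁴ K⁻¹
Layer 2 at 2.1 °C → α = 0.88×10⁻⁴ K⁻¹
Layer 1: 120 × 0.97 × 2.3×10⁻⁴ = 0.026772 m
0.76 × 370 × 0.88×10⁻⁴ = 0.0247456 m
Δh = 0.026772 + 0.0247456 = 0.0515176 m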